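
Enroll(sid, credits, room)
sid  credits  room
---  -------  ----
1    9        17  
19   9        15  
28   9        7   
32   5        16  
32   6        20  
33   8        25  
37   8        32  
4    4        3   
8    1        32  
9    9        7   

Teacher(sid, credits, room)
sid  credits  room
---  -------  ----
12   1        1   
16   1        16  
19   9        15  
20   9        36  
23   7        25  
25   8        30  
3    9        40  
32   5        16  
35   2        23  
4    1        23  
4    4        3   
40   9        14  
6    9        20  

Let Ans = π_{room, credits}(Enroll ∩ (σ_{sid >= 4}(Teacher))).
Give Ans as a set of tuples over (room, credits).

Selection sid >= 4: {(12, 1, 1), (16, 1, 16), (19, 9, 15), (20, 9, 36), (23, 7, 25), (25, 8, 30), (32, 5, 16), (35, 2, 23), (4, 1, 23), (4, 4, 3), (40, 9, 14), (6, 9, 20)}
Intersection: {(1, 9, 17), (19, 9, 15), (28, 9, 7), (32, 5, 16), (32, 6, 20), (33, 8, 25), (37, 8, 32), (4, 4, 3), (8, 1, 32), (9, 9, 7)} with {(12, 1, 1), (16, 1, 16), (19, 9, 15), (20, 9, 36), (23, 7, 25), (25, 8, 30), (32, 5, 16), (35, 2, 23), (4, 1, 23), (4, 4, 3), (40, 9, 14), (6, 9, 20)} → {(19, 9, 15), (32, 5, 16), (4, 4, 3)}
Projecting to room, credits: {(15, 9), (16, 5), (3, 4)}

{(15, 9), (16, 5), (3, 4)}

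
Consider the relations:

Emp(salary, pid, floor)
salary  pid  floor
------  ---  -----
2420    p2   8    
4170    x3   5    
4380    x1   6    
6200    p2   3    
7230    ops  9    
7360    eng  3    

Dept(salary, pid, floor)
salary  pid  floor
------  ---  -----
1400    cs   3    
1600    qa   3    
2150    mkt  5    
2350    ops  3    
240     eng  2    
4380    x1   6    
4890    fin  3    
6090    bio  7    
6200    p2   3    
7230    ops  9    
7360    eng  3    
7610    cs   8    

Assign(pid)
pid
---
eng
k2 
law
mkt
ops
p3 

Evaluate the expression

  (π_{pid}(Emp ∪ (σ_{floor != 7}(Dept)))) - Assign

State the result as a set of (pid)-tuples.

{cs, fin, p2, qa, x1, x3}

Selection floor != 7: {(1400, cs, 3), (1600, qa, 3), (2150, mkt, 5), (2350, ops, 3), (240, eng, 2), (4380, x1, 6), (4890, fin, 3), (6200, p2, 3), (7230, ops, 9), (7360, eng, 3), (7610, cs, 8)}
Taking the union: {(1400, cs, 3), (1600, qa, 3), (2150, mkt, 5), (2350, ops, 3), (240, eng, 2), (2420, p2, 8), (4170, x3, 5), (4380, x1, 6), (4890, fin, 3), (6200, p2, 3), (7230, ops, 9), (7360, eng, 3), (7610, cs, 8)}
π_{pid} gives {cs, eng, fin, mkt, ops, p2, qa, x1, x3} (4 duplicate(s) eliminated).
Taking the difference: {cs, fin, p2, qa, x1, x3}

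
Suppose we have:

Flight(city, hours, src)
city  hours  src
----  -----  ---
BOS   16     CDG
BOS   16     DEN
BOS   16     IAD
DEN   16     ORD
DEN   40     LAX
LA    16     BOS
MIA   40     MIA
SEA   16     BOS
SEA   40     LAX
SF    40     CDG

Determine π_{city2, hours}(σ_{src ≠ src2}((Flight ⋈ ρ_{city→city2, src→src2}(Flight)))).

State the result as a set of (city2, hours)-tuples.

ρ[city→city2, src→src2]: schema becomes (city2, hours, src2); tuples unchanged.
Joining Flight and ρ_{city→city2, src→src2}(Flight) on hours yields {(BOS, 16, CDG, BOS, CDG), (BOS, 16, CDG, BOS, DEN), (BOS, 16, CDG, BOS, IAD), (BOS, 16, CDG, DEN, ORD), (BOS, 16, CDG, LA, BOS), (BOS, 16, CDG, SEA, BOS), (BOS, 16, DEN, BOS, CDG), (BOS, 16, DEN, BOS, DEN), (BOS, 16, DEN, BOS, IAD), (BOS, 16, DEN, DEN, ORD), (BOS, 16, DEN, LA, BOS), (BOS, 16, DEN, SEA, BOS), (BOS, 16, IAD, BOS, CDG), (BOS, 16, IAD, BOS, DEN), (BOS, 16, IAD, BOS, IAD), (BOS, 16, IAD, DEN, ORD), (BOS, 16, IAD, LA, BOS), (BOS, 16, IAD, SEA, BOS), (DEN, 16, ORD, BOS, CDG), (DEN, 16, ORD, BOS, DEN), (DEN, 16, ORD, BOS, IAD), (DEN, 16, ORD, DEN, ORD), (DEN, 16, ORD, LA, BOS), (DEN, 16, ORD, SEA, BOS), (DEN, 40, LAX, DEN, LAX), (DEN, 40, LAX, MIA, MIA), (DEN, 40, LAX, SEA, LAX), (DEN, 40, LAX, SF, CDG), (LA, 16, BOS, BOS, CDG), (LA, 16, BOS, BOS, DEN), (LA, 16, BOS, BOS, IAD), (LA, 16, BOS, DEN, ORD), (LA, 16, BOS, LA, BOS), (LA, 16, BOS, SEA, BOS), (MIA, 40, MIA, DEN, LAX), (MIA, 40, MIA, MIA, MIA), (MIA, 40, MIA, SEA, LAX), (MIA, 40, MIA, SF, CDG), (SEA, 16, BOS, BOS, CDG), (SEA, 16, BOS, BOS, DEN), (SEA, 16, BOS, BOS, IAD), (SEA, 16, BOS, DEN, ORD), (SEA, 16, BOS, LA, BOS), (SEA, 16, BOS, SEA, BOS), (SEA, 40, LAX, DEN, LAX), (SEA, 40, LAX, MIA, MIA), (SEA, 40, LAX, SEA, LAX), (SEA, 40, LAX, SF, CDG), (SF, 40, CDG, DEN, LAX), (SF, 40, CDG, MIA, MIA), (SF, 40, CDG, SEA, LAX), (SF, 40, CDG, SF, CDG)}.
Apply σ_{src ≠ src2}; surviving tuples: {(BOS, 16, CDG, BOS, DEN), (BOS, 16, CDG, BOS, IAD), (BOS, 16, CDG, DEN, ORD), (BOS, 16, CDG, LA, BOS), (BOS, 16, CDG, SEA, BOS), (BOS, 16, DEN, BOS, CDG), (BOS, 16, DEN, BOS, IAD), (BOS, 16, DEN, DEN, ORD), (BOS, 16, DEN, LA, BOS), (BOS, 16, DEN, SEA, BOS), (BOS, 16, IAD, BOS, CDG), (BOS, 16, IAD, BOS, DEN), (BOS, 16, IAD, DEN, ORD), (BOS, 16, IAD, LA, BOS), (BOS, 16, IAD, SEA, BOS), (DEN, 16, ORD, BOS, CDG), (DEN, 16, ORD, BOS, DEN), (DEN, 16, ORD, BOS, IAD), (DEN, 16, ORD, LA, BOS), (DEN, 16, ORD, SEA, BOS), (DEN, 40, LAX, MIA, MIA), (DEN, 40, LAX, SF, CDG), (LA, 16, BOS, BOS, CDG), (LA, 16, BOS, BOS, DEN), (LA, 16, BOS, BOS, IAD), (LA, 16, BOS, DEN, ORD), (MIA, 40, MIA, DEN, LAX), (MIA, 40, MIA, SEA, LAX), (MIA, 40, MIA, SF, CDG), (SEA, 16, BOS, BOS, CDG), (SEA, 16, BOS, BOS, DEN), (SEA, 16, BOS, BOS, IAD), (SEA, 16, BOS, DEN, ORD), (SEA, 40, LAX, MIA, MIA), (SEA, 40, LAX, SF, CDG), (SF, 40, CDG, DEN, LAX), (SF, 40, CDG, MIA, MIA), (SF, 40, CDG, SEA, LAX)}
π_{city2, hours} gives {(BOS, 16), (DEN, 16), (DEN, 40), (LA, 16), (MIA, 40), (SEA, 16), (SEA, 40), (SF, 40)} (30 duplicate(s) eliminated).

{(BOS, 16), (DEN, 16), (DEN, 40), (LA, 16), (MIA, 40), (SEA, 16), (SEA, 40), (SF, 40)}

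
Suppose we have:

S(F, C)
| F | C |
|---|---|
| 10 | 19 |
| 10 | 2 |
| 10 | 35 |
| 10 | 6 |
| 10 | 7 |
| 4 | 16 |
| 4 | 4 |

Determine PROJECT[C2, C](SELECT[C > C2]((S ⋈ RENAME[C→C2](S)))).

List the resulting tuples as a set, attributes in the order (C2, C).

ρ[C→C2]: schema becomes (F, C2); tuples unchanged.
Joining S and RENAME[C→C2](S) on F yields {(10, 19, 19), (10, 19, 2), (10, 19, 35), (10, 19, 6), (10, 19, 7), (10, 2, 19), (10, 2, 2), (10, 2, 35), (10, 2, 6), (10, 2, 7), (10, 35, 19), (10, 35, 2), (10, 35, 35), (10, 35, 6), (10, 35, 7), (10, 6, 19), (10, 6, 2), (10, 6, 35), (10, 6, 6), (10, 6, 7), (10, 7, 19), (10, 7, 2), (10, 7, 35), (10, 7, 6), (10, 7, 7), (4, 16, 16), (4, 16, 4), (4, 4, 16), (4, 4, 4)}.
Selection C > C2: {(10, 19, 2), (10, 19, 6), (10, 19, 7), (10, 35, 19), (10, 35, 2), (10, 35, 6), (10, 35, 7), (10, 6, 2), (10, 7, 2), (10, 7, 6), (4, 16, 4)}
π_{C2, C} gives {(19, 35), (2, 19), (2, 35), (2, 6), (2, 7), (4, 16), (6, 19), (6, 35), (6, 7), (7, 19), (7, 35)}.

{(19, 35), (2, 19), (2, 35), (2, 6), (2, 7), (4, 16), (6, 19), (6, 35), (6, 7), (7, 19), (7, 35)}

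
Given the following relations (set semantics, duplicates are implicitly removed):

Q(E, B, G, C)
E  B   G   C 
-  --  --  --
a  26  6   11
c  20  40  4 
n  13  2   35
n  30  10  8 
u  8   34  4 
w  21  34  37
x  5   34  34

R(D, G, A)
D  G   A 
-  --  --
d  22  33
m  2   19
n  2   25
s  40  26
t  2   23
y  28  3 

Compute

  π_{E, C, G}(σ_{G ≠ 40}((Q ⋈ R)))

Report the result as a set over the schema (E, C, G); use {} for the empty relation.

{(n, 35, 2)}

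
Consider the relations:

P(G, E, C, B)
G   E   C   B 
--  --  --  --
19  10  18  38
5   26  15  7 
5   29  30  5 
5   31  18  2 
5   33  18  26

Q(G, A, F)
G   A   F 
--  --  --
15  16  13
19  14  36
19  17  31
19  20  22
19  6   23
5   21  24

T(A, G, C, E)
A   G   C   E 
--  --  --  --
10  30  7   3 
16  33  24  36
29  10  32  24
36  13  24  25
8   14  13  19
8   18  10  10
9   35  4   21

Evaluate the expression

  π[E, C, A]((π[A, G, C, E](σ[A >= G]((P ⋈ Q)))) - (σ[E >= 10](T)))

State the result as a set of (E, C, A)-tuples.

P ⋈ Q (natural join on G): {(19, 10, 18, 38, 14, 36), (19, 10, 18, 38, 17, 31), (19, 10, 18, 38, 20, 22), (19, 10, 18, 38, 6, 23), (5, 26, 15, 7, 21, 24), (5, 29, 30, 5, 21, 24), (5, 31, 18, 2, 21, 24), (5, 33, 18, 26, 21, 24)}
Selection A >= G: {(19, 10, 18, 38, 20, 22), (5, 26, 15, 7, 21, 24), (5, 29, 30, 5, 21, 24), (5, 31, 18, 2, 21, 24), (5, 33, 18, 26, 21, 24)}
π_{A, G, C, E} gives {(20, 19, 18, 10), (21, 5, 15, 26), (21, 5, 18, 31), (21, 5, 18, 33), (21, 5, 30, 29)}.
Selection E >= 10: {(16, 33, 24, 36), (29, 10, 32, 24), (36, 13, 24, 25), (8, 14, 13, 19), (8, 18, 10, 10), (9, 35, 4, 21)}
Set difference of the two operands is {(20, 19, 18, 10), (21, 5, 15, 26), (21, 5, 18, 31), (21, 5, 18, 33), (21, 5, 30, 29)}.
π_{E, C, A} gives {(10, 18, 20), (26, 15, 21), (29, 30, 21), (31, 18, 21), (33, 18, 21)}.

{(10, 18, 20), (26, 15, 21), (29, 30, 21), (31, 18, 21), (33, 18, 21)}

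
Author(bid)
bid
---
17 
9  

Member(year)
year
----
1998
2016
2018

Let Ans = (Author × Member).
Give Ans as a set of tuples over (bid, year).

{(17, 1998), (17, 2016), (17, 2018), (9, 1998), (9, 2016), (9, 2018)}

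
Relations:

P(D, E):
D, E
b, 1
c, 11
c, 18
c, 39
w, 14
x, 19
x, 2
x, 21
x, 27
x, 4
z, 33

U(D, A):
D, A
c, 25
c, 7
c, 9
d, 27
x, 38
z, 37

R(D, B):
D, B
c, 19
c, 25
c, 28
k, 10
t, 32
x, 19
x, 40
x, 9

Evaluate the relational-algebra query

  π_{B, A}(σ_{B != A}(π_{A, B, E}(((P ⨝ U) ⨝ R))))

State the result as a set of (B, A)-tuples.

Natural join on D: {(c, 11, 25), (c, 11, 7), (c, 11, 9), (c, 18, 25), (c, 18, 7), (c, 18, 9), (c, 39, 25), (c, 39, 7), (c, 39, 9), (x, 19, 38), (x, 2, 38), (x, 21, 38), (x, 27, 38), (x, 4, 38), (z, 33, 37)}
Natural join on D: {(c, 11, 25, 19), (c, 11, 25, 25), (c, 11, 25, 28), (c, 11, 7, 19), (c, 11, 7, 25), (c, 11, 7, 28), (c, 11, 9, 19), (c, 11, 9, 25), (c, 11, 9, 28), (c, 18, 25, 19), (c, 18, 25, 25), (c, 18, 25, 28), (c, 18, 7, 19), (c, 18, 7, 25), (c, 18, 7, 28), (c, 18, 9, 19), (c, 18, 9, 25), (c, 18, 9, 28), (c, 39, 25, 19), (c, 39, 25, 25), (c, 39, 25, 28), (c, 39, 7, 19), (c, 39, 7, 25), (c, 39, 7, 28), (c, 39, 9, 19), (c, 39, 9, 25), (c, 39, 9, 28), (x, 19, 38, 19), (x, 19, 38, 40), (x, 19, 38, 9), (x, 2, 38, 19), (x, 2, 38, 40), (x, 2, 38, 9), (x, 21, 38, 19), (x, 21, 38, 40), (x, 21, 38, 9), (x, 27, 38, 19), (x, 27, 38, 40), (x, 27, 38, 9), (x, 4, 38, 19), (x, 4, 38, 40), (x, 4, 38, 9)}
Projecting to A, B, E: {(25, 19, 11), (25, 19, 18), (25, 19, 39), (25, 25, 11), (25, 25, 18), (25, 25, 39), (25, 28, 11), (25, 28, 18), (25, 28, 39), (38, 19, 19), (38, 19, 2), (38, 19, 21), (38, 19, 27), (38, 19, 4), (38, 40, 19), (38, 40, 2), (38, 40, 21), (38, 40, 27), (38, 40, 4), (38, 9, 19), (38, 9, 2), (38, 9, 21), (38, 9, 27), (38, 9, 4), (7, 19, 11), (7, 19, 18), (7, 19, 39), (7, 25, 11), (7, 25, 18), (7, 25, 39), (7, 28, 11), (7, 28, 18), (7, 28, 39), (9, 19, 11), (9, 19, 18), (9, 19, 39), (9, 25, 11), (9, 25, 18), (9, 25, 39), (9, 28, 11), (9, 28, 18), (9, 28, 39)}
Selection B != A: {(25, 19, 11), (25, 19, 18), (25, 19, 39), (25, 28, 11), (25, 28, 18), (25, 28, 39), (38, 19, 19), (38, 19, 2), (38, 19, 21), (38, 19, 27), (38, 19, 4), (38, 40, 19), (38, 40, 2), (38, 40, 21), (38, 40, 27), (38, 40, 4), (38, 9, 19), (38, 9, 2), (38, 9, 21), (38, 9, 27), (38, 9, 4), (7, 19, 11), (7, 19, 18), (7, 19, 39), (7, 25, 11), (7, 25, 18), (7, 25, 39), (7, 28, 11), (7, 28, 18), (7, 28, 39), (9, 19, 11), (9, 19, 18), (9, 19, 39), (9, 25, 11), (9, 25, 18), (9, 25, 39), (9, 28, 11), (9, 28, 18), (9, 28, 39)}
Projecting to B, A (28 duplicate(s) eliminated): {(19, 25), (19, 38), (19, 7), (19, 9), (25, 7), (25, 9), (28, 25), (28, 7), (28, 9), (40, 38), (9, 38)}

{(19, 25), (19, 38), (19, 7), (19, 9), (25, 7), (25, 9), (28, 25), (28, 7), (28, 9), (40, 38), (9, 38)}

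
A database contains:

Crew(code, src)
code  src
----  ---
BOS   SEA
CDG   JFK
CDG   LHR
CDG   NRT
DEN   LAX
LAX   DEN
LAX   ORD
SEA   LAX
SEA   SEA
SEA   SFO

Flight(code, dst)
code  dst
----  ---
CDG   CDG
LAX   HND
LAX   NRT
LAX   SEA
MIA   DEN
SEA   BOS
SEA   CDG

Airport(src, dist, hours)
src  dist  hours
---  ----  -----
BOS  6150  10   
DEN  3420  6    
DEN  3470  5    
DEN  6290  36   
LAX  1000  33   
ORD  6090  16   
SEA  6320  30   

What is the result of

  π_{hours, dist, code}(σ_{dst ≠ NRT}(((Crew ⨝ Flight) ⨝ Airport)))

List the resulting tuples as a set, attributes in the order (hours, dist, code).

{(16, 6090, LAX), (30, 6320, SEA), (33, 1000, SEA), (36, 6290, LAX), (5, 3470, LAX), (6, 3420, LAX)}

Joining Crew and Flight on code yields {(CDG, JFK, CDG), (CDG, LHR, CDG), (CDG, NRT, CDG), (LAX, DEN, HND), (LAX, DEN, NRT), (LAX, DEN, SEA), (LAX, ORD, HND), (LAX, ORD, NRT), (LAX, ORD, SEA), (SEA, LAX, BOS), (SEA, LAX, CDG), (SEA, SEA, BOS), (SEA, SEA, CDG), (SEA, SFO, BOS), (SEA, SFO, CDG)}.
Joining (Crew ⨝ Flight) and Airport on src yields {(LAX, DEN, HND, 3420, 6), (LAX, DEN, HND, 3470, 5), (LAX, DEN, HND, 6290, 36), (LAX, DEN, NRT, 3420, 6), (LAX, DEN, NRT, 3470, 5), (LAX, DEN, NRT, 6290, 36), (LAX, DEN, SEA, 3420, 6), (LAX, DEN, SEA, 3470, 5), (LAX, DEN, SEA, 6290, 36), (LAX, ORD, HND, 6090, 16), (LAX, ORD, NRT, 6090, 16), (LAX, ORD, SEA, 6090, 16), (SEA, LAX, BOS, 1000, 33), (SEA, LAX, CDG, 1000, 33), (SEA, SEA, BOS, 6320, 30), (SEA, SEA, CDG, 6320, 30)}.
Apply σ_{dst ≠ NRT}; surviving tuples: {(LAX, DEN, HND, 3420, 6), (LAX, DEN, HND, 3470, 5), (LAX, DEN, HND, 6290, 36), (LAX, DEN, SEA, 3420, 6), (LAX, DEN, SEA, 3470, 5), (LAX, DEN, SEA, 6290, 36), (LAX, ORD, HND, 6090, 16), (LAX, ORD, SEA, 6090, 16), (SEA, LAX, BOS, 1000, 33), (SEA, LAX, CDG, 1000, 33), (SEA, SEA, BOS, 6320, 30), (SEA, SEA, CDG, 6320, 30)}
Projecting to hours, dist, code (6 duplicate(s) eliminated): {(16, 6090, LAX), (30, 6320, SEA), (33, 1000, SEA), (36, 6290, LAX), (5, 3470, LAX), (6, 3420, LAX)}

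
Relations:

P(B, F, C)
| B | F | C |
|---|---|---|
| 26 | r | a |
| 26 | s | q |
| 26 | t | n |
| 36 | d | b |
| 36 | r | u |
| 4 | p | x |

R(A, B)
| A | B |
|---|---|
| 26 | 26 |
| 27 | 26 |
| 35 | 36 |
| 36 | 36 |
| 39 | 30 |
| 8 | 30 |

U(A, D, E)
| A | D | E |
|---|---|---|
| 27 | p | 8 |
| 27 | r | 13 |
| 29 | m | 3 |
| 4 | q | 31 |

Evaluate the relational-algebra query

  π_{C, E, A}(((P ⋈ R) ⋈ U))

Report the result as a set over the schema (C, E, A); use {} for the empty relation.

{(a, 13, 27), (a, 8, 27), (n, 13, 27), (n, 8, 27), (q, 13, 27), (q, 8, 27)}

Natural join on B: {(26, r, a, 26), (26, r, a, 27), (26, s, q, 26), (26, s, q, 27), (26, t, n, 26), (26, t, n, 27), (36, d, b, 35), (36, d, b, 36), (36, r, u, 35), (36, r, u, 36)}
Natural join on A: {(26, r, a, 27, p, 8), (26, r, a, 27, r, 13), (26, s, q, 27, p, 8), (26, s, q, 27, r, 13), (26, t, n, 27, p, 8), (26, t, n, 27, r, 13)}
π[C, E, A]: project onto (C, E, A) → {(a, 13, 27), (a, 8, 27), (n, 13, 27), (n, 8, 27), (q, 13, 27), (q, 8, 27)}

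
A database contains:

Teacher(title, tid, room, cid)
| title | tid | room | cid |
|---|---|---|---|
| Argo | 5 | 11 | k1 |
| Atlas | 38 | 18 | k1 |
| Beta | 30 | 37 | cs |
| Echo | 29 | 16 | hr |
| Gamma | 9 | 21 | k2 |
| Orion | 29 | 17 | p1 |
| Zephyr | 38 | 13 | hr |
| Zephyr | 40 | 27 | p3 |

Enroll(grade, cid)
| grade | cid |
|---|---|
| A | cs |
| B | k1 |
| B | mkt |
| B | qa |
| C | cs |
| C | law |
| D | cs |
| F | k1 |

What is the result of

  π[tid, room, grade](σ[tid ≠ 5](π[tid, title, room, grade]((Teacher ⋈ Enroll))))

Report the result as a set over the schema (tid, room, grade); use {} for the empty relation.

Joining Teacher and Enroll on cid yields {(Argo, 5, 11, k1, B), (Argo, 5, 11, k1, F), (Atlas, 38, 18, k1, B), (Atlas, 38, 18, k1, F), (Beta, 30, 37, cs, A), (Beta, 30, 37, cs, C), (Beta, 30, 37, cs, D)}.
Keep only column(s) tid, title, room, grade: {(30, Beta, 37, A), (30, Beta, 37, C), (30, Beta, 37, D), (38, Atlas, 18, B), (38, Atlas, 18, F), (5, Argo, 11, B), (5, Argo, 11, F)}
Filtering on tid ≠ 5 leaves {(30, Beta, 37, A), (30, Beta, 37, C), (30, Beta, 37, D), (38, Atlas, 18, B), (38, Atlas, 18, F)}.
Keep only column(s) tid, room, grade: {(30, 37, A), (30, 37, C), (30, 37, D), (38, 18, B), (38, 18, F)}

{(30, 37, A), (30, 37, C), (30, 37, D), (38, 18, B), (38, 18, F)}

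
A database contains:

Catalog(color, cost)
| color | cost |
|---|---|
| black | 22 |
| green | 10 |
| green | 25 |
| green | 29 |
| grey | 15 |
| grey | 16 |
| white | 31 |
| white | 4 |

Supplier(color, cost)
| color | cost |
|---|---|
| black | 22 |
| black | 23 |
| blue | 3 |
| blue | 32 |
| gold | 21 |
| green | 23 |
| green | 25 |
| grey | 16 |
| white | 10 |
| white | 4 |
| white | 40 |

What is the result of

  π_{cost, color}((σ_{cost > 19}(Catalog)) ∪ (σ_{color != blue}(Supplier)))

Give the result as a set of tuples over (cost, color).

{(10, white), (16, grey), (21, gold), (22, black), (23, black), (23, green), (25, green), (29, green), (31, white), (4, white), (40, white)}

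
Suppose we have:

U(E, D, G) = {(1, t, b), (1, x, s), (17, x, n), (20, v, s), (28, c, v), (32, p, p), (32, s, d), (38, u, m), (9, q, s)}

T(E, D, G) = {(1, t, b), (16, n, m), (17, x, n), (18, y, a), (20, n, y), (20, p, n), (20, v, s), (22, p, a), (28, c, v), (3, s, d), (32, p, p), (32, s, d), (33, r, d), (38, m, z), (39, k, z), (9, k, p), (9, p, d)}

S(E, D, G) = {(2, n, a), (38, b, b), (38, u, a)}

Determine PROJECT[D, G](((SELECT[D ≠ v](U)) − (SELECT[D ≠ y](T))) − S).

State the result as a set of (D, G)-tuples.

{(q, s), (u, m), (x, s)}

σ[D ≠ v]: keep tuples satisfying D ≠ v → {(1, t, b), (1, x, s), (17, x, n), (28, c, v), (32, p, p), (32, s, d), (38, u, m), (9, q, s)}
σ[D ≠ y]: keep tuples satisfying D ≠ y → {(1, t, b), (16, n, m), (17, x, n), (20, n, y), (20, p, n), (20, v, s), (22, p, a), (28, c, v), (3, s, d), (32, p, p), (32, s, d), (33, r, d), (38, m, z), (39, k, z), (9, k, p), (9, p, d)}
Taking the difference: {(1, x, s), (38, u, m), (9, q, s)}
Taking the difference: {(1, x, s), (38, u, m), (9, q, s)}
π_{D, G} gives {(q, s), (u, m), (x, s)}.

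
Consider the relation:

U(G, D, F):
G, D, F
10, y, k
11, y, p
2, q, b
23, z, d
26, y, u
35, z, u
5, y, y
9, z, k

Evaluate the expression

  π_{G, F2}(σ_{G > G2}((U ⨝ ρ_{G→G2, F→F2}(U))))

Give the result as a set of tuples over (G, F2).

{(10, y), (11, k), (11, y), (23, k), (26, k), (26, p), (26, y), (35, d), (35, k)}

ρ[G→G2, F→F2]: schema becomes (G2, D, F2); tuples unchanged.
U ⋈ ρ_{G→G2, F→F2}(U) (natural join on D): {(10, y, k, 10, k), (10, y, k, 11, p), (10, y, k, 26, u), (10, y, k, 5, y), (11, y, p, 10, k), (11, y, p, 11, p), (11, y, p, 26, u), (11, y, p, 5, y), (2, q, b, 2, b), (23, z, d, 23, d), (23, z, d, 35, u), (23, z, d, 9, k), (26, y, u, 10, k), (26, y, u, 11, p), (26, y, u, 26, u), (26, y, u, 5, y), (35, z, u, 23, d), (35, z, u, 35, u), (35, z, u, 9, k), (5, y, y, 10, k), (5, y, y, 11, p), (5, y, y, 26, u), (5, y, y, 5, y), (9, z, k, 23, d), (9, z, k, 35, u), (9, z, k, 9, k)}
Filtering on G > G2 leaves {(10, y, k, 5, y), (11, y, p, 10, k), (11, y, p, 5, y), (23, z, d, 9, k), (26, y, u, 10, k), (26, y, u, 11, p), (26, y, u, 5, y), (35, z, u, 23, d), (35, z, u, 9, k)}.
π[G, F2]: project onto (G, F2) → {(10, y), (11, k), (11, y), (23, k), (26, k), (26, p), (26, y), (35, d), (35, k)}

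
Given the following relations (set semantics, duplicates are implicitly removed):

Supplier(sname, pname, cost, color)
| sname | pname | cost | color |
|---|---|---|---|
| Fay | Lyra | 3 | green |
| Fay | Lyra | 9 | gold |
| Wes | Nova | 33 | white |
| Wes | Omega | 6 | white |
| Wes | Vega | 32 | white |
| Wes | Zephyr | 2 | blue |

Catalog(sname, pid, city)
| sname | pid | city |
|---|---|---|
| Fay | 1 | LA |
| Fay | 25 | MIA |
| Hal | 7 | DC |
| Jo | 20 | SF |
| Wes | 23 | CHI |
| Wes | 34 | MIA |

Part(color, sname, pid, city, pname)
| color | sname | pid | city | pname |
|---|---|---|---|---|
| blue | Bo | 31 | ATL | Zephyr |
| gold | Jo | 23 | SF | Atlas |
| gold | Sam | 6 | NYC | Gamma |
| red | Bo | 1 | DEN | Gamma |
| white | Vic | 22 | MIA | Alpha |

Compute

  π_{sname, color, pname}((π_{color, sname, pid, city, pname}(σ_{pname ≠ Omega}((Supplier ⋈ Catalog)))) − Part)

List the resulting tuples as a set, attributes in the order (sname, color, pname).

Joining Supplier and Catalog on sname yields {(Fay, Lyra, 3, green, 1, LA), (Fay, Lyra, 3, green, 25, MIA), (Fay, Lyra, 9, gold, 1, LA), (Fay, Lyra, 9, gold, 25, MIA), (Wes, Nova, 33, white, 23, CHI), (Wes, Nova, 33, white, 34, MIA), (Wes, Omega, 6, white, 23, CHI), (Wes, Omega, 6, white, 34, MIA), (Wes, Vega, 32, white, 23, CHI), (Wes, Vega, 32, white, 34, MIA), (Wes, Zephyr, 2, blue, 23, CHI), (Wes, Zephyr, 2, blue, 34, MIA)}.
σ[pname ≠ Omega]: keep tuples satisfying pname ≠ Omega → {(Fay, Lyra, 3, green, 1, LA), (Fay, Lyra, 3, green, 25, MIA), (Fay, Lyra, 9, gold, 1, LA), (Fay, Lyra, 9, gold, 25, MIA), (Wes, Nova, 33, white, 23, CHI), (Wes, Nova, 33, white, 34, MIA), (Wes, Vega, 32, white, 23, CHI), (Wes, Vega, 32, white, 34, MIA), (Wes, Zephyr, 2, blue, 23, CHI), (Wes, Zephyr, 2, blue, 34, MIA)}
Keep only column(s) color, sname, pid, city, pname: {(blue, Wes, 23, CHI, Zephyr), (blue, Wes, 34, MIA, Zephyr), (gold, Fay, 1, LA, Lyra), (gold, Fay, 25, MIA, Lyra), (green, Fay, 1, LA, Lyra), (green, Fay, 25, MIA, Lyra), (white, Wes, 23, CHI, Nova), (white, Wes, 23, CHI, Vega), (white, Wes, 34, MIA, Nova), (white, Wes, 34, MIA, Vega)}
Set difference of the two operands is {(blue, Wes, 23, CHI, Zephyr), (blue, Wes, 34, MIA, Zephyr), (gold, Fay, 1, LA, Lyra), (gold, Fay, 25, MIA, Lyra), (green, Fay, 1, LA, Lyra), (green, Fay, 25, MIA, Lyra), (white, Wes, 23, CHI, Nova), (white, Wes, 23, CHI, Vega), (white, Wes, 34, MIA, Nova), (white, Wes, 34, MIA, Vega)}.
Keep only column(s) sname, color, pname (5 duplicate(s) eliminated): {(Fay, gold, Lyra), (Fay, green, Lyra), (Wes, blue, Zephyr), (Wes, white, Nova), (Wes, white, Vega)}

{(Fay, gold, Lyra), (Fay, green, Lyra), (Wes, blue, Zephyr), (Wes, white, Nova), (Wes, white, Vega)}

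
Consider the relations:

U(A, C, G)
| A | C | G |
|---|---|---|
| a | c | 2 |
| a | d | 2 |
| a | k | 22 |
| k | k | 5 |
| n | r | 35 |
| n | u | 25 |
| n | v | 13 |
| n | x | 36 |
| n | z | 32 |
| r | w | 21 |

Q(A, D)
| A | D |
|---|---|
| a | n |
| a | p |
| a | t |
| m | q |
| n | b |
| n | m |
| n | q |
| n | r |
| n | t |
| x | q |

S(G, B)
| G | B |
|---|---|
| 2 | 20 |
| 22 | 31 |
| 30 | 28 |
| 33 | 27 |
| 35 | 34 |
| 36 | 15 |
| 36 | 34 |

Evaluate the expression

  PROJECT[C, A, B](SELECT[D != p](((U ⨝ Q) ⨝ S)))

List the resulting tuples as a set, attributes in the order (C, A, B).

{(c, a, 20), (d, a, 20), (k, a, 31), (r, n, 34), (x, n, 15), (x, n, 34)}

Natural join on A: {(a, c, 2, n), (a, c, 2, p), (a, c, 2, t), (a, d, 2, n), (a, d, 2, p), (a, d, 2, t), (a, k, 22, n), (a, k, 22, p), (a, k, 22, t), (n, r, 35, b), (n, r, 35, m), (n, r, 35, q), (n, r, 35, r), (n, r, 35, t), (n, u, 25, b), (n, u, 25, m), (n, u, 25, q), (n, u, 25, r), (n, u, 25, t), (n, v, 13, b), (n, v, 13, m), (n, v, 13, q), (n, v, 13, r), (n, v, 13, t), (n, x, 36, b), (n, x, 36, m), (n, x, 36, q), (n, x, 36, r), (n, x, 36, t), (n, z, 32, b), (n, z, 32, m), (n, z, 32, q), (n, z, 32, r), (n, z, 32, t)}
Natural join on G: {(a, c, 2, n, 20), (a, c, 2, p, 20), (a, c, 2, t, 20), (a, d, 2, n, 20), (a, d, 2, p, 20), (a, d, 2, t, 20), (a, k, 22, n, 31), (a, k, 22, p, 31), (a, k, 22, t, 31), (n, r, 35, b, 34), (n, r, 35, m, 34), (n, r, 35, q, 34), (n, r, 35, r, 34), (n, r, 35, t, 34), (n, x, 36, b, 15), (n, x, 36, b, 34), (n, x, 36, m, 15), (n, x, 36, m, 34), (n, x, 36, q, 15), (n, x, 36, q, 34), (n, x, 36, r, 15), (n, x, 36, r, 34), (n, x, 36, t, 15), (n, x, 36, t, 34)}
Apply σ_{D != p}; surviving tuples: {(a, c, 2, n, 20), (a, c, 2, t, 20), (a, d, 2, n, 20), (a, d, 2, t, 20), (a, k, 22, n, 31), (a, k, 22, t, 31), (n, r, 35, b, 34), (n, r, 35, m, 34), (n, r, 35, q, 34), (n, r, 35, r, 34), (n, r, 35, t, 34), (n, x, 36, b, 15), (n, x, 36, b, 34), (n, x, 36, m, 15), (n, x, 36, m, 34), (n, x, 36, q, 15), (n, x, 36, q, 34), (n, x, 36, r, 15), (n, x, 36, r, 34), (n, x, 36, t, 15), (n, x, 36, t, 34)}
π_{C, A, B} gives {(c, a, 20), (d, a, 20), (k, a, 31), (r, n, 34), (x, n, 15), (x, n, 34)} (15 duplicate(s) eliminated).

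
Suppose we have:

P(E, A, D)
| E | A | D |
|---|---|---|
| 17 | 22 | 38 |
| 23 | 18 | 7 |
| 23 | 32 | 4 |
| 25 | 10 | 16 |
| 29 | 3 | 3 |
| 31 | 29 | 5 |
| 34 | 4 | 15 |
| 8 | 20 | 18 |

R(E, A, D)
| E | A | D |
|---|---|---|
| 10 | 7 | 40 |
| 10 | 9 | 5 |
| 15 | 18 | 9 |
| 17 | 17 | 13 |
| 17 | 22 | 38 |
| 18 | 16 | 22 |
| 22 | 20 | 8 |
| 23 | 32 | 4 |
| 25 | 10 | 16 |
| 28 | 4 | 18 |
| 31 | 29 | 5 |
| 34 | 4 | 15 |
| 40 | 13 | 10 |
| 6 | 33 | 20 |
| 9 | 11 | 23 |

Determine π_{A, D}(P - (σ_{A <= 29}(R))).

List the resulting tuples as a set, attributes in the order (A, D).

Selection A <= 29: {(10, 7, 40), (10, 9, 5), (15, 18, 9), (17, 17, 13), (17, 22, 38), (18, 16, 22), (22, 20, 8), (25, 10, 16), (28, 4, 18), (31, 29, 5), (34, 4, 15), (40, 13, 10), (9, 11, 23)}
Set difference of the two operands is {(23, 18, 7), (23, 32, 4), (29, 3, 3), (8, 20, 18)}.
Keep only column(s) A, D: {(18, 7), (20, 18), (3, 3), (32, 4)}

{(18, 7), (20, 18), (3, 3), (32, 4)}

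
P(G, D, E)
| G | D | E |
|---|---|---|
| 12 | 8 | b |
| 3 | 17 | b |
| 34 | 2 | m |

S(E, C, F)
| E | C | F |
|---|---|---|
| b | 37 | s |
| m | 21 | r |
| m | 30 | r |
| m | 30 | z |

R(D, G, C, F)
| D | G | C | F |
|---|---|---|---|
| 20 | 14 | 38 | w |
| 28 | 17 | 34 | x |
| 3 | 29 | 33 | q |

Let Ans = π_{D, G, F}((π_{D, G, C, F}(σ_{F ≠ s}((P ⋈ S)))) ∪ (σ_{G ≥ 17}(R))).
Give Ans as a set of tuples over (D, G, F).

P ⋈ S (natural join on E): {(12, 8, b, 37, s), (3, 17, b, 37, s), (34, 2, m, 21, r), (34, 2, m, 30, r), (34, 2, m, 30, z)}
Filtering on F ≠ s leaves {(34, 2, m, 21, r), (34, 2, m, 30, r), (34, 2, m, 30, z)}.
π_{D, G, C, F} gives {(2, 34, 21, r), (2, 34, 30, r), (2, 34, 30, z)}.
Filtering on G ≥ 17 leaves {(28, 17, 34, x), (3, 29, 33, q)}.
Set union of the two operands is {(2, 34, 21, r), (2, 34, 30, r), (2, 34, 30, z), (28, 17, 34, x), (3, 29, 33, q)}.
π_{D, G, F} gives {(2, 34, r), (2, 34, z), (28, 17, x), (3, 29, q)} (1 duplicate(s) eliminated).

{(2, 34, r), (2, 34, z), (28, 17, x), (3, 29, q)}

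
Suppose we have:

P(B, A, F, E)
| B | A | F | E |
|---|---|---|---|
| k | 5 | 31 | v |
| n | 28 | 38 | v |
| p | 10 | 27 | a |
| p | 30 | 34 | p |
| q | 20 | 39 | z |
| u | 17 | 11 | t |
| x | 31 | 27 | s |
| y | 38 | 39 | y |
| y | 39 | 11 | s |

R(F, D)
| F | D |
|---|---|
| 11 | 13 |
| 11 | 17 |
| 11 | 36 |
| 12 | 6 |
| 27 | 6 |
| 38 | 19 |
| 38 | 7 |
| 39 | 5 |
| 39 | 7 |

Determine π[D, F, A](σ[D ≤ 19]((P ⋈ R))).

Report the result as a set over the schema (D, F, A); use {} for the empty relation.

Natural join on F: {(n, 28, 38, v, 19), (n, 28, 38, v, 7), (p, 10, 27, a, 6), (q, 20, 39, z, 5), (q, 20, 39, z, 7), (u, 17, 11, t, 13), (u, 17, 11, t, 17), (u, 17, 11, t, 36), (x, 31, 27, s, 6), (y, 38, 39, y, 5), (y, 38, 39, y, 7), (y, 39, 11, s, 13), (y, 39, 11, s, 17), (y, 39, 11, s, 36)}
Filtering on D ≤ 19 leaves {(n, 28, 38, v, 19), (n, 28, 38, v, 7), (p, 10, 27, a, 6), (q, 20, 39, z, 5), (q, 20, 39, z, 7), (u, 17, 11, t, 13), (u, 17, 11, t, 17), (x, 31, 27, s, 6), (y, 38, 39, y, 5), (y, 38, 39, y, 7), (y, 39, 11, s, 13), (y, 39, 11, s, 17)}.
Projecting to D, F, A: {(13, 11, 17), (13, 11, 39), (17, 11, 17), (17, 11, 39), (19, 38, 28), (5, 39, 20), (5, 39, 38), (6, 27, 10), (6, 27, 31), (7, 38, 28), (7, 39, 20), (7, 39, 38)}

{(13, 11, 17), (13, 11, 39), (17, 11, 17), (17, 11, 39), (19, 38, 28), (5, 39, 20), (5, 39, 38), (6, 27, 10), (6, 27, 31), (7, 38, 28), (7, 39, 20), (7, 39, 38)}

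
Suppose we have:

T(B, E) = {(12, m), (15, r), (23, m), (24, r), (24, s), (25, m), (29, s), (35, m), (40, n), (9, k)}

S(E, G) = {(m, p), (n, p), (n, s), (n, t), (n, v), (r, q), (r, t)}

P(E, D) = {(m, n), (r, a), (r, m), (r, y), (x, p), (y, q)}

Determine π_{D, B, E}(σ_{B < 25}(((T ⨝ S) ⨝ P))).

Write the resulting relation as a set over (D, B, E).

Natural join on E: {(12, m, p), (15, r, q), (15, r, t), (23, m, p), (24, r, q), (24, r, t), (25, m, p), (35, m, p), (40, n, p), (40, n, s), (40, n, t), (40, n, v)}
Natural join on E: {(12, m, p, n), (15, r, q, a), (15, r, q, m), (15, r, q, y), (15, r, t, a), (15, r, t, m), (15, r, t, y), (23, m, p, n), (24, r, q, a), (24, r, q, m), (24, r, q, y), (24, r, t, a), (24, r, t, m), (24, r, t, y), (25, m, p, n), (35, m, p, n)}
Filtering on B < 25 leaves {(12, m, p, n), (15, r, q, a), (15, r, q, m), (15, r, q, y), (15, r, t, a), (15, r, t, m), (15, r, t, y), (23, m, p, n), (24, r, q, a), (24, r, q, m), (24, r, q, y), (24, r, t, a), (24, r, t, m), (24, r, t, y)}.
π[D, B, E]: project onto (D, B, E) (6 duplicate(s) eliminated) → {(a, 15, r), (a, 24, r), (m, 15, r), (m, 24, r), (n, 12, m), (n, 23, m), (y, 15, r), (y, 24, r)}

{(a, 15, r), (a, 24, r), (m, 15, r), (m, 24, r), (n, 12, m), (n, 23, m), (y, 15, r), (y, 24, r)}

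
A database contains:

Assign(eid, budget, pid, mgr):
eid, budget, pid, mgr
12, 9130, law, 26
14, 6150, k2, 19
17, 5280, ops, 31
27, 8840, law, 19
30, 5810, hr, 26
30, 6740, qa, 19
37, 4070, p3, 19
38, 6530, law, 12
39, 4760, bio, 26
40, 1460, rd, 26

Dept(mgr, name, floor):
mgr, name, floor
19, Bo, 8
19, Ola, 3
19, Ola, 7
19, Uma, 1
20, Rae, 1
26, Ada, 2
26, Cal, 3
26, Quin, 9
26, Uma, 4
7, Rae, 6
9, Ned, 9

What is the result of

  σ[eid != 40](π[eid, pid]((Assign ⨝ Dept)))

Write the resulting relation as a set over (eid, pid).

{(12, law), (14, k2), (27, law), (30, hr), (30, qa), (37, p3), (39, bio)}

Assign ⋈ Dept (natural join on mgr): {(12, 9130, law, 26, Ada, 2), (12, 9130, law, 26, Cal, 3), (12, 9130, law, 26, Quin, 9), (12, 9130, law, 26, Uma, 4), (14, 6150, k2, 19, Bo, 8), (14, 6150, k2, 19, Ola, 3), (14, 6150, k2, 19, Ola, 7), (14, 6150, k2, 19, Uma, 1), (27, 8840, law, 19, Bo, 8), (27, 8840, law, 19, Ola, 3), (27, 8840, law, 19, Ola, 7), (27, 8840, law, 19, Uma, 1), (30, 5810, hr, 26, Ada, 2), (30, 5810, hr, 26, Cal, 3), (30, 5810, hr, 26, Quin, 9), (30, 5810, hr, 26, Uma, 4), (30, 6740, qa, 19, Bo, 8), (30, 6740, qa, 19, Ola, 3), (30, 6740, qa, 19, Ola, 7), (30, 6740, qa, 19, Uma, 1), (37, 4070, p3, 19, Bo, 8), (37, 4070, p3, 19, Ola, 3), (37, 4070, p3, 19, Ola, 7), (37, 4070, p3, 19, Uma, 1), (39, 4760, bio, 26, Ada, 2), (39, 4760, bio, 26, Cal, 3), (39, 4760, bio, 26, Quin, 9), (39, 4760, bio, 26, Uma, 4), (40, 1460, rd, 26, Ada, 2), (40, 1460, rd, 26, Cal, 3), (40, 1460, rd, 26, Quin, 9), (40, 1460, rd, 26, Uma, 4)}
π[eid, pid]: project onto (eid, pid) (24 duplicate(s) eliminated) → {(12, law), (14, k2), (27, law), (30, hr), (30, qa), (37, p3), (39, bio), (40, rd)}
Apply σ_{eid != 40}; surviving tuples: {(12, law), (14, k2), (27, law), (30, hr), (30, qa), (37, p3), (39, bio)}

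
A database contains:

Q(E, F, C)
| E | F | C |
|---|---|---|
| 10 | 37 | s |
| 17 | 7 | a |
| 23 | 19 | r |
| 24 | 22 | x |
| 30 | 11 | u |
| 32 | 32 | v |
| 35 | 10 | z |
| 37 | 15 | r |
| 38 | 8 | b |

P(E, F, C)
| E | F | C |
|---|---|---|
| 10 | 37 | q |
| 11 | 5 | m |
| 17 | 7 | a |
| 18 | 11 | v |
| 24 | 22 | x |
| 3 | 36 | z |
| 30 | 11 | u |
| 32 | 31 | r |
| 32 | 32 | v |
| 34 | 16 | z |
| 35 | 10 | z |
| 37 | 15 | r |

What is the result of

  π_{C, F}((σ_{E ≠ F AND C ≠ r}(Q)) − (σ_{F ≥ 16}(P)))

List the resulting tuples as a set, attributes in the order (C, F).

{(a, 7), (b, 8), (s, 37), (u, 11), (z, 10)}

σ[E ≠ F AND C ≠ r]: keep tuples satisfying E ≠ F AND C ≠ r → {(10, 37, s), (17, 7, a), (24, 22, x), (30, 11, u), (35, 10, z), (38, 8, b)}
σ[F ≥ 16]: keep tuples satisfying F ≥ 16 → {(10, 37, q), (24, 22, x), (3, 36, z), (32, 31, r), (32, 32, v), (34, 16, z)}
Difference: {(10, 37, s), (17, 7, a), (24, 22, x), (30, 11, u), (35, 10, z), (38, 8, b)} with {(10, 37, q), (24, 22, x), (3, 36, z), (32, 31, r), (32, 32, v), (34, 16, z)} → {(10, 37, s), (17, 7, a), (30, 11, u), (35, 10, z), (38, 8, b)}
Projecting to C, F: {(a, 7), (b, 8), (s, 37), (u, 11), (z, 10)}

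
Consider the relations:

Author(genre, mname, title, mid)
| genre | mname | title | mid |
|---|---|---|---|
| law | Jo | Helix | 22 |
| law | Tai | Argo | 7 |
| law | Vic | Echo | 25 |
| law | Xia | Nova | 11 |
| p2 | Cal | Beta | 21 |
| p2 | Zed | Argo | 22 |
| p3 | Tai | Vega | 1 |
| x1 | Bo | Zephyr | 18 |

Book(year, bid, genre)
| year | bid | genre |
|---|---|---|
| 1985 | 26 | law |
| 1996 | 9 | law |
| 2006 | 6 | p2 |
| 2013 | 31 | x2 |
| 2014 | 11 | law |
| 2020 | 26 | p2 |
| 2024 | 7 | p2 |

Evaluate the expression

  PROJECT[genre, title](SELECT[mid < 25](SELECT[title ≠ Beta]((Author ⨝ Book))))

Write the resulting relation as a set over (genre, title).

{(law, Argo), (law, Helix), (law, Nova), (p2, Argo)}

Author ⋈ Book (natural join on genre): {(law, Jo, Helix, 22, 1985, 26), (law, Jo, Helix, 22, 1996, 9), (law, Jo, Helix, 22, 2014, 11), (law, Tai, Argo, 7, 1985, 26), (law, Tai, Argo, 7, 1996, 9), (law, Tai, Argo, 7, 2014, 11), (law, Vic, Echo, 25, 1985, 26), (law, Vic, Echo, 25, 1996, 9), (law, Vic, Echo, 25, 2014, 11), (law, Xia, Nova, 11, 1985, 26), (law, Xia, Nova, 11, 1996, 9), (law, Xia, Nova, 11, 2014, 11), (p2, Cal, Beta, 21, 2006, 6), (p2, Cal, Beta, 21, 2020, 26), (p2, Cal, Beta, 21, 2024, 7), (p2, Zed, Argo, 22, 2006, 6), (p2, Zed, Argo, 22, 2020, 26), (p2, Zed, Argo, 22, 2024, 7)}
Apply σ_{title ≠ Beta}; surviving tuples: {(law, Jo, Helix, 22, 1985, 26), (law, Jo, Helix, 22, 1996, 9), (law, Jo, Helix, 22, 2014, 11), (law, Tai, Argo, 7, 1985, 26), (law, Tai, Argo, 7, 1996, 9), (law, Tai, Argo, 7, 2014, 11), (law, Vic, Echo, 25, 1985, 26), (law, Vic, Echo, 25, 1996, 9), (law, Vic, Echo, 25, 2014, 11), (law, Xia, Nova, 11, 1985, 26), (law, Xia, Nova, 11, 1996, 9), (law, Xia, Nova, 11, 2014, 11), (p2, Zed, Argo, 22, 2006, 6), (p2, Zed, Argo, 22, 2020, 26), (p2, Zed, Argo, 22, 2024, 7)}
Apply σ_{mid < 25}; surviving tuples: {(law, Jo, Helix, 22, 1985, 26), (law, Jo, Helix, 22, 1996, 9), (law, Jo, Helix, 22, 2014, 11), (law, Tai, Argo, 7, 1985, 26), (law, Tai, Argo, 7, 1996, 9), (law, Tai, Argo, 7, 2014, 11), (law, Xia, Nova, 11, 1985, 26), (law, Xia, Nova, 11, 1996, 9), (law, Xia, Nova, 11, 2014, 11), (p2, Zed, Argo, 22, 2006, 6), (p2, Zed, Argo, 22, 2020, 26), (p2, Zed, Argo, 22, 2024, 7)}
Keep only column(s) genre, title (8 duplicate(s) eliminated): {(law, Argo), (law, Helix), (law, Nova), (p2, Argo)}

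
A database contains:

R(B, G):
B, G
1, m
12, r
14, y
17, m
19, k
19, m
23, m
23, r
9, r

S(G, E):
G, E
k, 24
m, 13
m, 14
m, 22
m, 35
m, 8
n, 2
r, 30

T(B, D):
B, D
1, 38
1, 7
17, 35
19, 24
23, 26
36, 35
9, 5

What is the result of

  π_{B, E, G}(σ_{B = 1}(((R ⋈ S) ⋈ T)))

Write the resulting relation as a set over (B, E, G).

Joining R and S on G yields {(1, m, 13), (1, m, 14), (1, m, 22), (1, m, 35), (1, m, 8), (12, r, 30), (17, m, 13), (17, m, 14), (17, m, 22), (17, m, 35), (17, m, 8), (19, k, 24), (19, m, 13), (19, m, 14), (19, m, 22), (19, m, 35), (19, m, 8), (23, m, 13), (23, m, 14), (23, m, 22), (23, m, 35), (23, m, 8), (23, r, 30), (9, r, 30)}.
Joining (R ⋈ S) and T on B yields {(1, m, 13, 38), (1, m, 13, 7), (1, m, 14, 38), (1, m, 14, 7), (1, m, 22, 38), (1, m, 22, 7), (1, m, 35, 38), (1, m, 35, 7), (1, m, 8, 38), (1, m, 8, 7), (17, m, 13, 35), (17, m, 14, 35), (17, m, 22, 35), (17, m, 35, 35), (17, m, 8, 35), (19, k, 24, 24), (19, m, 13, 24), (19, m, 14, 24), (19, m, 22, 24), (19, m, 35, 24), (19, m, 8, 24), (23, m, 13, 26), (23, m, 14, 26), (23, m, 22, 26), (23, m, 35, 26), (23, m, 8, 26), (23, r, 30, 26), (9, r, 30, 5)}.
Apply σ_{B = 1}; surviving tuples: {(1, m, 13, 38), (1, m, 13, 7), (1, m, 14, 38), (1, m, 14, 7), (1, m, 22, 38), (1, m, 22, 7), (1, m, 35, 38), (1, m, 35, 7), (1, m, 8, 38), (1, m, 8, 7)}
Projecting to B, E, G (5 duplicate(s) eliminated): {(1, 13, m), (1, 14, m), (1, 22, m), (1, 35, m), (1, 8, m)}

{(1, 13, m), (1, 14, m), (1, 22, m), (1, 35, m), (1, 8, m)}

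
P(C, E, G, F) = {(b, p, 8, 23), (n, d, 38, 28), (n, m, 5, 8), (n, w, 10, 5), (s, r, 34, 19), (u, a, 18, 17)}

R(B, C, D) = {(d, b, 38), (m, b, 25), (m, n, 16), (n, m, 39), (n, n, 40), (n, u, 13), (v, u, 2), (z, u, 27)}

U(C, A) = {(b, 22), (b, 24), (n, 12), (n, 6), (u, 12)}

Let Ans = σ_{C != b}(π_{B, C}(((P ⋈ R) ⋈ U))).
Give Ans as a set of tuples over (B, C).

Joining P and R on C yields {(b, p, 8, 23, d, 38), (b, p, 8, 23, m, 25), (n, d, 38, 28, m, 16), (n, d, 38, 28, n, 40), (n, m, 5, 8, m, 16), (n, m, 5, 8, n, 40), (n, w, 10, 5, m, 16), (n, w, 10, 5, n, 40), (u, a, 18, 17, n, 13), (u, a, 18, 17, v, 2), (u, a, 18, 17, z, 27)}.
Joining (P ⋈ R) and U on C yields {(b, p, 8, 23, d, 38, 22), (b, p, 8, 23, d, 38, 24), (b, p, 8, 23, m, 25, 22), (b, p, 8, 23, m, 25, 24), (n, d, 38, 28, m, 16, 12), (n, d, 38, 28, m, 16, 6), (n, d, 38, 28, n, 40, 12), (n, d, 38, 28, n, 40, 6), (n, m, 5, 8, m, 16, 12), (n, m, 5, 8, m, 16, 6), (n, m, 5, 8, n, 40, 12), (n, m, 5, 8, n, 40, 6), (n, w, 10, 5, m, 16, 12), (n, w, 10, 5, m, 16, 6), (n, w, 10, 5, n, 40, 12), (n, w, 10, 5, n, 40, 6), (u, a, 18, 17, n, 13, 12), (u, a, 18, 17, v, 2, 12), (u, a, 18, 17, z, 27, 12)}.
Keep only column(s) B, C (12 duplicate(s) eliminated): {(d, b), (m, b), (m, n), (n, n), (n, u), (v, u), (z, u)}
Selection C != b: {(m, n), (n, n), (n, u), (v, u), (z, u)}

{(m, n), (n, n), (n, u), (v, u), (z, u)}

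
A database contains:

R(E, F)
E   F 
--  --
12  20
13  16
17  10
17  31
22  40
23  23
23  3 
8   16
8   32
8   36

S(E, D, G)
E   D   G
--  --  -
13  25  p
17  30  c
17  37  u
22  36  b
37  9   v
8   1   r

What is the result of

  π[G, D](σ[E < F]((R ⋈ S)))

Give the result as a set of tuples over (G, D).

{(b, 36), (c, 30), (p, 25), (r, 1), (u, 37)}

R ⋈ S (natural join on E): {(13, 16, 25, p), (17, 10, 30, c), (17, 10, 37, u), (17, 31, 30, c), (17, 31, 37, u), (22, 40, 36, b), (8, 16, 1, r), (8, 32, 1, r), (8, 36, 1, r)}
Filtering on E < F leaves {(13, 16, 25, p), (17, 31, 30, c), (17, 31, 37, u), (22, 40, 36, b), (8, 16, 1, r), (8, 32, 1, r), (8, 36, 1, r)}.
Keep only column(s) G, D (2 duplicate(s) eliminated): {(b, 36), (c, 30), (p, 25), (r, 1), (u, 37)}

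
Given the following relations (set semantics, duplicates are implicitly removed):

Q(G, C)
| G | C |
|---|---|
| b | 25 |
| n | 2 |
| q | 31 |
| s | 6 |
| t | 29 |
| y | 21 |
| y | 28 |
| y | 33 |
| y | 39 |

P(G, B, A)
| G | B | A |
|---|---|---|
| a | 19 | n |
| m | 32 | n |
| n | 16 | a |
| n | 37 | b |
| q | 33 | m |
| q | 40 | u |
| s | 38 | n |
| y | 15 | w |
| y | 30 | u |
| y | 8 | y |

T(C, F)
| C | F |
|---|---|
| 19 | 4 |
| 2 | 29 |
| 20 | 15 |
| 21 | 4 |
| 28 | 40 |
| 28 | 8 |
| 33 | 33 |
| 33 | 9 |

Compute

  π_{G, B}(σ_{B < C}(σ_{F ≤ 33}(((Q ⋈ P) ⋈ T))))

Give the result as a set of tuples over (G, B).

Natural join on G: {(n, 2, 16, a), (n, 2, 37, b), (q, 31, 33, m), (q, 31, 40, u), (s, 6, 38, n), (y, 21, 15, w), (y, 21, 30, u), (y, 21, 8, y), (y, 28, 15, w), (y, 28, 30, u), (y, 28, 8, y), (y, 33, 15, w), (y, 33, 30, u), (y, 33, 8, y), (y, 39, 15, w), (y, 39, 30, u), (y, 39, 8, y)}
Natural join on C: {(n, 2, 16, a, 29), (n, 2, 37, b, 29), (y, 21, 15, w, 4), (y, 21, 30, u, 4), (y, 21, 8, y, 4), (y, 28, 15, w, 40), (y, 28, 15, w, 8), (y, 28, 30, u, 40), (y, 28, 30, u, 8), (y, 28, 8, y, 40), (y, 28, 8, y, 8), (y, 33, 15, w, 33), (y, 33, 15, w, 9), (y, 33, 30, u, 33), (y, 33, 30, u, 9), (y, 33, 8, y, 33), (y, 33, 8, y, 9)}
σ[F ≤ 33]: keep tuples satisfying F ≤ 33 → {(n, 2, 16, a, 29), (n, 2, 37, b, 29), (y, 21, 15, w, 4), (y, 21, 30, u, 4), (y, 21, 8, y, 4), (y, 28, 15, w, 8), (y, 28, 30, u, 8), (y, 28, 8, y, 8), (y, 33, 15, w, 33), (y, 33, 15, w, 9), (y, 33, 30, u, 33), (y, 33, 30, u, 9), (y, 33, 8, y, 33), (y, 33, 8, y, 9)}
σ[B < C]: keep tuples satisfying B < C → {(y, 21, 15, w, 4), (y, 21, 8, y, 4), (y, 28, 15, w, 8), (y, 28, 8, y, 8), (y, 33, 15, w, 33), (y, 33, 15, w, 9), (y, 33, 30, u, 33), (y, 33, 30, u, 9), (y, 33, 8, y, 33), (y, 33, 8, y, 9)}
Keep only column(s) G, B (7 duplicate(s) eliminated): {(y, 15), (y, 30), (y, 8)}

{(y, 15), (y, 30), (y, 8)}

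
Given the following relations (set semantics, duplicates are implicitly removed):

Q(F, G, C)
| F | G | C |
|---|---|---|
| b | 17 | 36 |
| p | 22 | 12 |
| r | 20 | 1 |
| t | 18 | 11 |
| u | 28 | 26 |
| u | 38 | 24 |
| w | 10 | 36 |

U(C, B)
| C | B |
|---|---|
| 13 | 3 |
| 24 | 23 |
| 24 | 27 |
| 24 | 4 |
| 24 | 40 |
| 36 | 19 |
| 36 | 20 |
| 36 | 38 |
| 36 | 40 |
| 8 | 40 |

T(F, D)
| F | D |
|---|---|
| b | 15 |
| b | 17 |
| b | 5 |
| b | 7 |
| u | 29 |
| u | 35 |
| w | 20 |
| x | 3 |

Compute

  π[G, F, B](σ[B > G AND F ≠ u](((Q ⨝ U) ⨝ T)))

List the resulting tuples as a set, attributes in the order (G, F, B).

Joining Q and U on C yields {(b, 17, 36, 19), (b, 17, 36, 20), (b, 17, 36, 38), (b, 17, 36, 40), (u, 38, 24, 23), (u, 38, 24, 27), (u, 38, 24, 4), (u, 38, 24, 40), (w, 10, 36, 19), (w, 10, 36, 20), (w, 10, 36, 38), (w, 10, 36, 40)}.
Joining (Q ⨝ U) and T on F yields {(b, 17, 36, 19, 15), (b, 17, 36, 19, 17), (b, 17, 36, 19, 5), (b, 17, 36, 19, 7), (b, 17, 36, 20, 15), (b, 17, 36, 20, 17), (b, 17, 36, 20, 5), (b, 17, 36, 20, 7), (b, 17, 36, 38, 15), (b, 17, 36, 38, 17), (b, 17, 36, 38, 5), (b, 17, 36, 38, 7), (b, 17, 36, 40, 15), (b, 17, 36, 40, 17), (b, 17, 36, 40, 5), (b, 17, 36, 40, 7), (u, 38, 24, 23, 29), (u, 38, 24, 23, 35), (u, 38, 24, 27, 29), (u, 38, 24, 27, 35), (u, 38, 24, 4, 29), (u, 38, 24, 4, 35), (u, 38, 24, 40, 29), (u, 38, 24, 40, 35), (w, 10, 36, 19, 20), (w, 10, 36, 20, 20), (w, 10, 36, 38, 20), (w, 10, 36, 40, 20)}.
Apply σ_{B > G AND F ≠ u}; surviving tuples: {(b, 17, 36, 19, 15), (b, 17, 36, 19, 17), (b, 17, 36, 19, 5), (b, 17, 36, 19, 7), (b, 17, 36, 20, 15), (b, 17, 36, 20, 17), (b, 17, 36, 20, 5), (b, 17, 36, 20, 7), (b, 17, 36, 38, 15), (b, 17, 36, 38, 17), (b, 17, 36, 38, 5), (b, 17, 36, 38, 7), (b, 17, 36, 40, 15), (b, 17, 36, 40, 17), (b, 17, 36, 40, 5), (b, 17, 36, 40, 7), (w, 10, 36, 19, 20), (w, 10, 36, 20, 20), (w, 10, 36, 38, 20), (w, 10, 36, 40, 20)}
Projecting to G, F, B (12 duplicate(s) eliminated): {(10, w, 19), (10, w, 20), (10, w, 38), (10, w, 40), (17, b, 19), (17, b, 20), (17, b, 38), (17, b, 40)}

{(10, w, 19), (10, w, 20), (10, w, 38), (10, w, 40), (17, b, 19), (17, b, 20), (17, b, 38), (17, b, 40)}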